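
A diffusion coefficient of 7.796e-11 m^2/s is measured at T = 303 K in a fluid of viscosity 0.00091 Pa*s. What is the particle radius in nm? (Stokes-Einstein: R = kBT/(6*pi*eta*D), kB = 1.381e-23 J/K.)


Stokes-Einstein: R = kB*T / (6*pi*eta*D)
R = 1.381e-23 * 303 / (6 * pi * 0.00091 * 7.796e-11)
R = 3.12912e-09 m = 3.13 nm

3.13


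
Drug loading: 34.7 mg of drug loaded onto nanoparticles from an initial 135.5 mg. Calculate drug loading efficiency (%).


Drug loading efficiency = (drug loaded / drug initial) * 100
DLE = 34.7 / 135.5 * 100
DLE = 0.2561 * 100
DLE = 25.61%

25.61


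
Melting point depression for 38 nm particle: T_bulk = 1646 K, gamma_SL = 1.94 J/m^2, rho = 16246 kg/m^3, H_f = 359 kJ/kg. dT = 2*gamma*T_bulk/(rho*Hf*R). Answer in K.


Radius R = 38/2 = 19 nm = 1.9e-08 m
Convert H_f = 359 kJ/kg = 359000 J/kg
dT = 2 * gamma_SL * T_bulk / (rho * H_f * R)
dT = 2 * 1.94 * 1646 / (16246 * 359000 * 1.9e-08)
dT = 57.6 K

57.6


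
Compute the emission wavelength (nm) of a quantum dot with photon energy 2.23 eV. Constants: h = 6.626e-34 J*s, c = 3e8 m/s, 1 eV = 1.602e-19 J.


Convert energy: E = 2.23 eV = 2.23 * 1.602e-19 = 3.57246e-19 J
lambda = h*c / E = 6.626e-34 * 3e8 / 3.57246e-19
lambda = 5.56423e-07 m = 556.4 nm

556.4


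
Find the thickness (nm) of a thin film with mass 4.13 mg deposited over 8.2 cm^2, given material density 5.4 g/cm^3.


Convert: m = 4.13 mg = 4.1300e-06 kg, A = 8.2 cm^2 = 8.2000e-04 m^2, rho = 5.4 g/cm^3 = 5400 kg/m^3
t = m / (A * rho)
t = 4.1300e-06 / (8.2000e-04 * 5400)
t = 9.3270e-07 m = 932.7 nm

932.7


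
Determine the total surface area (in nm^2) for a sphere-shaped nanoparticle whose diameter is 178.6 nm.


Radius r = 178.6/2 = 89.3 nm
Surface area SA = 4 * pi * r^2
SA = 4 * pi * (89.3)^2
SA = 100210.4 nm^2

100210.4


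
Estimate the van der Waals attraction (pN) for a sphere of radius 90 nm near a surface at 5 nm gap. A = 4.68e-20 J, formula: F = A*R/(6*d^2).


Convert to SI: R = 90 nm = 9e-08 m, d = 5 nm = 5e-09 m
F = A * R / (6 * d^2)
F = 4.68e-20 * 9e-08 / (6 * (5e-09)^2)
F = 2.808e-11 N = 28.08 pN

28.08


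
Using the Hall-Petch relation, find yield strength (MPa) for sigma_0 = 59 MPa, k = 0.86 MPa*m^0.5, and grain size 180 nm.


d = 180 nm = 1.8e-07 m
sqrt(d) = 0.0004242641
Hall-Petch contribution = k / sqrt(d) = 0.86 / 0.0004242641 = 2027.0 MPa
sigma = sigma_0 + k/sqrt(d) = 59 + 2027.0 = 2086.0 MPa

2086.0


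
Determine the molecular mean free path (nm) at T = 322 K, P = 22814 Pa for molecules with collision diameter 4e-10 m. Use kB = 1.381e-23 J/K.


Mean free path: lambda = kB*T / (sqrt(2) * pi * d^2 * P)
lambda = 1.381e-23 * 322 / (sqrt(2) * pi * (4e-10)^2 * 22814)
lambda = 2.74197e-07 m
lambda = 274.2 nm

274.2


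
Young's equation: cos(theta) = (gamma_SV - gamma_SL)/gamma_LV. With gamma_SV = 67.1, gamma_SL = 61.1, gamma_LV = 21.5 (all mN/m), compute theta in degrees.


cos(theta) = (gamma_SV - gamma_SL) / gamma_LV
cos(theta) = (67.1 - 61.1) / 21.5
cos(theta) = 0.27907
theta = arccos(0.27907) = 73.8 degrees

73.8


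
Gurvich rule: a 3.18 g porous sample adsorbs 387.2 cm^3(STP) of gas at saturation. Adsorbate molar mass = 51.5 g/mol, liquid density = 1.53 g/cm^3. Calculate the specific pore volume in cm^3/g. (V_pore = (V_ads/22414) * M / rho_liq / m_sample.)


Moles adsorbed n = V_ads / 22414 = 387.2 / 22414 = 1.727492e-02 mol
Liquid volume V_liq = n * M / rho_liq = 1.727492e-02 * 51.5 / 1.53 = 0.58148 cm^3
Specific pore volume V_pore = V_liq / m_sample = 0.58148 / 3.18
V_pore = 0.1829 cm^3/g

0.1829


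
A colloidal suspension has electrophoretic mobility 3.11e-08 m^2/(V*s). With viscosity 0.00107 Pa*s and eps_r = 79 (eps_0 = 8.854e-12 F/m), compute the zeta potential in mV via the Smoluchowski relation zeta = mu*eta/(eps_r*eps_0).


Smoluchowski equation: zeta = mu * eta / (eps_r * eps_0)
zeta = 3.11e-08 * 0.00107 / (79 * 8.854e-12)
zeta = 0.047575 V = 47.57 mV

47.57


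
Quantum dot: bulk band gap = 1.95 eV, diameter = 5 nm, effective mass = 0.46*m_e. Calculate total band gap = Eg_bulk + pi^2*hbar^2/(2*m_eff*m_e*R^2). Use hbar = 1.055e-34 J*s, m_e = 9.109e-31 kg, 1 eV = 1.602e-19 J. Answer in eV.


Radius R = 5/2 nm = 2.5e-09 m
Confinement energy dE = pi^2 * hbar^2 / (2 * m_eff * m_e * R^2)
dE = pi^2 * (1.055e-34)^2 / (2 * 0.46 * 9.109e-31 * (2.5e-09)^2) J, divided by 1.602e-19 J/eV
dE = 0.1309 eV
Total band gap = E_g(bulk) + dE = 1.95 + 0.1309 = 2.0809 eV

2.0809


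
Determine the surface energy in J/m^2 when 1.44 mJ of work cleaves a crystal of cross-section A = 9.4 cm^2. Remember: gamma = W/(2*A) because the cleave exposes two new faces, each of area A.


Convert: A = 9.4 cm^2 = 0.00094 m^2, W = 1.44 mJ = 0.00144 J
Cleaving exposes two faces of area A, so total new surface = 2*A and gamma = W / (2*A)
gamma = 0.00144 / (2 * 0.00094)
gamma = 0.766 J/m^2

0.766


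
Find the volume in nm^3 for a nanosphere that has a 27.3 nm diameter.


Radius r = 27.3/2 = 13.65 nm
Volume V = (4/3) * pi * r^3
V = (4/3) * pi * (13.65)^3
V = 10653.36 nm^3

10653.36


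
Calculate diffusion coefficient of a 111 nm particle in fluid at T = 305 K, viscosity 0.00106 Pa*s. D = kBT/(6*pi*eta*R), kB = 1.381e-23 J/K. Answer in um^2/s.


Radius R = 111/2 = 55.5 nm = 5.55e-08 m
D = kB*T / (6*pi*eta*R)
D = 1.381e-23 * 305 / (6 * pi * 0.00106 * 5.55e-08)
D = 3.79834e-12 m^2/s = 3.798 um^2/s

3.798


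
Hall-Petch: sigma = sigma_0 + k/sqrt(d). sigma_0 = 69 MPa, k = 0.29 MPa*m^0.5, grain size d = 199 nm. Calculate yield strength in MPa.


d = 199 nm = 1.99e-07 m
sqrt(d) = 0.0004460942
Hall-Petch contribution = k / sqrt(d) = 0.29 / 0.0004460942 = 650.1 MPa
sigma = sigma_0 + k/sqrt(d) = 69 + 650.1 = 719.1 MPa

719.1


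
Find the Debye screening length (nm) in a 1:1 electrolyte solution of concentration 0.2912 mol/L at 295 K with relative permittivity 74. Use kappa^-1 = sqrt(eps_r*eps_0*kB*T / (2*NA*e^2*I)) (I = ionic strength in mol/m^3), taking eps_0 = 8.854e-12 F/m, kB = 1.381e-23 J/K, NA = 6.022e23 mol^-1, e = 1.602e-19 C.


Ionic strength I = 0.2912 * 1^2 * 1000 = 291.2 mol/m^3
kappa^-1 = sqrt(74 * 8.854e-12 * 1.381e-23 * 295 / (2 * 6.022e23 * (1.602e-19)^2 * 291.2))
kappa^-1 = 0.545 nm

0.545


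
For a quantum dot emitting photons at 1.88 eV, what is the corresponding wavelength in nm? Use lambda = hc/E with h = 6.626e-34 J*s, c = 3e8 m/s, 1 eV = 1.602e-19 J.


Convert energy: E = 1.88 eV = 1.88 * 1.602e-19 = 3.01176e-19 J
lambda = h*c / E = 6.626e-34 * 3e8 / 3.01176e-19
lambda = 6.60013e-07 m = 660.0 nm

660.0


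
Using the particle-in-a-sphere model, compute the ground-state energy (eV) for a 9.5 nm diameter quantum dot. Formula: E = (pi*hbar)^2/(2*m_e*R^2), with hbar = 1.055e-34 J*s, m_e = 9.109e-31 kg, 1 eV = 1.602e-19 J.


Radius R = 9.5/2 = 4.75 nm = 4.75e-09 m
E = (pi * 1.055e-34)^2 / (2 * 9.109e-31 * (4.75e-09)^2)
E(J) = 2.67249e-21
E = E(J) / 1.602e-19 = 0.0167 eV

0.0167


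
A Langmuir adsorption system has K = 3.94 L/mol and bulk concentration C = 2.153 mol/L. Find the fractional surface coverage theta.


Langmuir isotherm: theta = K*C / (1 + K*C)
K*C = 3.94 * 2.153 = 8.48282
theta = 8.48282 / (1 + 8.48282) = 8.48282 / 9.48282
theta = 0.8945

0.8945


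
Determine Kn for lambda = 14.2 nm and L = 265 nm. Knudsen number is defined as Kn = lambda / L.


Knudsen number Kn = lambda / L
Kn = 14.2 / 265
Kn = 0.0536

0.0536


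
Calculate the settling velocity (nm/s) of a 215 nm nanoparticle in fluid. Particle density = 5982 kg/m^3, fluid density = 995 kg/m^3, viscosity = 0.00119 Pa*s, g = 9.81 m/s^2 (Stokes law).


Radius R = 215/2 nm = 1.075e-07 m
Density difference = 5982 - 995 = 4987 kg/m^3
v = 2 * R^2 * (rho_p - rho_f) * g / (9 * eta)
v = 2 * (1.075e-07)^2 * 4987 * 9.81 / (9 * 0.00119)
v = 1.05576e-07 m/s = 105.5762 nm/s

105.5762


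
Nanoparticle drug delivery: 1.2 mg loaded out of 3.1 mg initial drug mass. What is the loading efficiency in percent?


Drug loading efficiency = (drug loaded / drug initial) * 100
DLE = 1.2 / 3.1 * 100
DLE = 0.3871 * 100
DLE = 38.71%

38.71


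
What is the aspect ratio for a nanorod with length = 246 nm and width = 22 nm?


Aspect ratio AR = length / diameter
AR = 246 / 22
AR = 11.18

11.18


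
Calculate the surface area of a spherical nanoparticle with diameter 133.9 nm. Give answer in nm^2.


Radius r = 133.9/2 = 66.95 nm
Surface area SA = 4 * pi * r^2
SA = 4 * pi * (66.95)^2
SA = 56326.27 nm^2

56326.27


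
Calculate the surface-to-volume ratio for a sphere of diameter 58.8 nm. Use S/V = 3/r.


Radius r = 58.8/2 = 29.4 nm
S/V = 3 / r = 3 / 29.4
S/V = 0.102 nm^-1

0.102


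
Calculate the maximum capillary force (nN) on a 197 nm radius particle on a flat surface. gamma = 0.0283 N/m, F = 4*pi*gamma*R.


Convert radius: R = 197 nm = 1.97e-07 m
F = 4 * pi * gamma * R
F = 4 * pi * 0.0283 * 1.97e-07
F = 7.00588e-08 N = 70.0588 nN

70.0588


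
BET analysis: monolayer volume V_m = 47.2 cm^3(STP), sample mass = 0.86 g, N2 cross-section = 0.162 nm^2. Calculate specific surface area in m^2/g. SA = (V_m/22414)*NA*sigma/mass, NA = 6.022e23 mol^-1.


Number of moles in monolayer = V_m / 22414 = 47.2 / 22414 = 0.00210583
Number of molecules = moles * NA = 0.00210583 * 6.022e23
SA = molecules * sigma / mass
SA = (47.2 / 22414) * 6.022e23 * 0.162e-18 / 0.86
SA = 238.9 m^2/g

238.9


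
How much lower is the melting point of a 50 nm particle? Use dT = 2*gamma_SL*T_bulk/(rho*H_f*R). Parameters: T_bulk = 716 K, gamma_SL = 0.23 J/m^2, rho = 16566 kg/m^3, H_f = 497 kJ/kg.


Radius R = 50/2 = 25 nm = 2.5e-08 m
Convert H_f = 497 kJ/kg = 497000 J/kg
dT = 2 * gamma_SL * T_bulk / (rho * H_f * R)
dT = 2 * 0.23 * 716 / (16566 * 497000 * 2.5e-08)
dT = 1.6 K

1.6


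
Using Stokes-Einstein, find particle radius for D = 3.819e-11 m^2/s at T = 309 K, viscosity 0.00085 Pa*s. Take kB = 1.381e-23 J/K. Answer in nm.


Stokes-Einstein: R = kB*T / (6*pi*eta*D)
R = 1.381e-23 * 309 / (6 * pi * 0.00085 * 3.819e-11)
R = 6.97401e-09 m = 6.97 nm

6.97


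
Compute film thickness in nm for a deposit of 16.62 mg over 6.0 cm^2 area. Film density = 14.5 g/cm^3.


Convert: m = 16.62 mg = 1.6620e-05 kg, A = 6.0 cm^2 = 6.0000e-04 m^2, rho = 14.5 g/cm^3 = 14500 kg/m^3
t = m / (A * rho)
t = 1.6620e-05 / (6.0000e-04 * 14500)
t = 1.9103e-06 m = 1910.3 nm

1910.3


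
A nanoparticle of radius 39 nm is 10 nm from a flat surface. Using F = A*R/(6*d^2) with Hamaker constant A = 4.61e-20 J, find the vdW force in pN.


Convert to SI: R = 39 nm = 3.9e-08 m, d = 10 nm = 1e-08 m
F = A * R / (6 * d^2)
F = 4.61e-20 * 3.9e-08 / (6 * (1e-08)^2)
F = 2.9965e-12 N = 2.997 pN

2.997


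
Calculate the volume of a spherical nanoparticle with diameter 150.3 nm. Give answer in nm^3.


Radius r = 150.3/2 = 75.15 nm
Volume V = (4/3) * pi * r^3
V = (4/3) * pi * (75.15)^3
V = 1777769.96 nm^3

1777769.96


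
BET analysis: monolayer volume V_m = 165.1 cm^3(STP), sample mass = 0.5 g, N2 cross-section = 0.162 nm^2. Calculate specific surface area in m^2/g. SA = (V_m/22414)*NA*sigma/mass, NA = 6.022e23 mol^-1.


Number of moles in monolayer = V_m / 22414 = 165.1 / 22414 = 0.00736593
Number of molecules = moles * NA = 0.00736593 * 6.022e23
SA = molecules * sigma / mass
SA = (165.1 / 22414) * 6.022e23 * 0.162e-18 / 0.5
SA = 1437.2 m^2/g

1437.2


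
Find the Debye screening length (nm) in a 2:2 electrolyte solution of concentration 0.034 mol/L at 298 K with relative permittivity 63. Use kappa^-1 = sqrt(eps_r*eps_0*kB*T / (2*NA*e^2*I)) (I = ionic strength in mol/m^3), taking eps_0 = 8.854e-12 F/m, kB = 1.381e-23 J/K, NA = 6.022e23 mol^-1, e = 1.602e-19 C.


Ionic strength I = 0.034 * 2^2 * 1000 = 136 mol/m^3
kappa^-1 = sqrt(63 * 8.854e-12 * 1.381e-23 * 298 / (2 * 6.022e23 * (1.602e-19)^2 * 136))
kappa^-1 = 0.739 nm

0.739


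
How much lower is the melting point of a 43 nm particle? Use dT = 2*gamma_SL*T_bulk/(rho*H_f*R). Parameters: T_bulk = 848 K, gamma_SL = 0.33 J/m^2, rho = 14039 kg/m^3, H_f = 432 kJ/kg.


Radius R = 43/2 = 21.5 nm = 2.15e-08 m
Convert H_f = 432 kJ/kg = 432000 J/kg
dT = 2 * gamma_SL * T_bulk / (rho * H_f * R)
dT = 2 * 0.33 * 848 / (14039 * 432000 * 2.15e-08)
dT = 4.3 K

4.3


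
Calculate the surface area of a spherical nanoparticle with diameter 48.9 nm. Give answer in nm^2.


Radius r = 48.9/2 = 24.45 nm
Surface area SA = 4 * pi * r^2
SA = 4 * pi * (24.45)^2
SA = 7512.21 nm^2

7512.21


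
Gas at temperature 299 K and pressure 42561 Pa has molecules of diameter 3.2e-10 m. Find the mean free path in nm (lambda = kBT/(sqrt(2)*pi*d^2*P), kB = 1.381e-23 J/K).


Mean free path: lambda = kB*T / (sqrt(2) * pi * d^2 * P)
lambda = 1.381e-23 * 299 / (sqrt(2) * pi * (3.2e-10)^2 * 42561)
lambda = 2.1325e-07 m
lambda = 213.25 nm

213.25


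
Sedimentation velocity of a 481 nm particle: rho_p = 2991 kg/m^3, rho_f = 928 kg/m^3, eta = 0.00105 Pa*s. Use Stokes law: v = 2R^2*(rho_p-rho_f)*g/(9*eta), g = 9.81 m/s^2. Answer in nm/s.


Radius R = 481/2 nm = 2.405e-07 m
Density difference = 2991 - 928 = 2063 kg/m^3
v = 2 * R^2 * (rho_p - rho_f) * g / (9 * eta)
v = 2 * (2.405e-07)^2 * 2063 * 9.81 / (9 * 0.00105)
v = 2.4774e-07 m/s = 247.7403 nm/s

247.7403


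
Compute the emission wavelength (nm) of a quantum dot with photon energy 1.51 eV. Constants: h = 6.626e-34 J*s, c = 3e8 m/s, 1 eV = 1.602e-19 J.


Convert energy: E = 1.51 eV = 1.51 * 1.602e-19 = 2.41902e-19 J
lambda = h*c / E = 6.626e-34 * 3e8 / 2.41902e-19
lambda = 8.21738e-07 m = 821.7 nm

821.7


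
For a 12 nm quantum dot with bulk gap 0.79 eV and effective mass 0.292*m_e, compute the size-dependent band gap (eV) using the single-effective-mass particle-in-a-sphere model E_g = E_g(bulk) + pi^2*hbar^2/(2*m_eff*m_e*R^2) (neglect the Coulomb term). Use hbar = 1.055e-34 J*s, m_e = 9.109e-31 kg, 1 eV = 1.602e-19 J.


Radius R = 12/2 nm = 6e-09 m
Confinement energy dE = pi^2 * hbar^2 / (2 * m_eff * m_e * R^2)
dE = pi^2 * (1.055e-34)^2 / (2 * 0.292 * 9.109e-31 * (6e-09)^2) J, divided by 1.602e-19 J/eV
dE = 0.0358 eV
Total band gap = E_g(bulk) + dE = 0.79 + 0.0358 = 0.8258 eV

0.8258


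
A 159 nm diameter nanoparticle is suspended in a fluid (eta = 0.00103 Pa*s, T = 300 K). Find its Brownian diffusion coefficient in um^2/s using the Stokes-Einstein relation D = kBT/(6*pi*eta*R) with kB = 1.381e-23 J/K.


Radius R = 159/2 = 79.5 nm = 7.95e-08 m
D = kB*T / (6*pi*eta*R)
D = 1.381e-23 * 300 / (6 * pi * 0.00103 * 7.95e-08)
D = 2.68417e-12 m^2/s = 2.684 um^2/s

2.684


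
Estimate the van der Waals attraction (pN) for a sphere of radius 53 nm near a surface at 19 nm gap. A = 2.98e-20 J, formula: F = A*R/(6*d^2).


Convert to SI: R = 53 nm = 5.3e-08 m, d = 19 nm = 1.9e-08 m
F = A * R / (6 * d^2)
F = 2.98e-20 * 5.3e-08 / (6 * (1.9e-08)^2)
F = 7.29178e-13 N = 0.729 pN

0.729


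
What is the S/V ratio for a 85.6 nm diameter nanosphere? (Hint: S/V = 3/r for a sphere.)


Radius r = 85.6/2 = 42.8 nm
S/V = 3 / r = 3 / 42.8
S/V = 0.0701 nm^-1

0.0701


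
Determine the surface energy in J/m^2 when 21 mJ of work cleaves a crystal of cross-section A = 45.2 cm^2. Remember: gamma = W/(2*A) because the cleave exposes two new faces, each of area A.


Convert: A = 45.2 cm^2 = 0.00452 m^2, W = 21 mJ = 0.021 J
Cleaving exposes two faces of area A, so total new surface = 2*A and gamma = W / (2*A)
gamma = 0.021 / (2 * 0.00452)
gamma = 2.323 J/m^2

2.323


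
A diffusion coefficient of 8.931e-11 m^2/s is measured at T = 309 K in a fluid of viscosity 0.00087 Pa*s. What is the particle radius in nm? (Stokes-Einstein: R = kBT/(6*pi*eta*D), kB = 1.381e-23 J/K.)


Stokes-Einstein: R = kB*T / (6*pi*eta*D)
R = 1.381e-23 * 309 / (6 * pi * 0.00087 * 8.931e-11)
R = 2.91361e-09 m = 2.91 nm

2.91


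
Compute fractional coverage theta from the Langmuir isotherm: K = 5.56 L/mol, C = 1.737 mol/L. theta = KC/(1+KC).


Langmuir isotherm: theta = K*C / (1 + K*C)
K*C = 5.56 * 1.737 = 9.65772
theta = 9.65772 / (1 + 9.65772) = 9.65772 / 10.65772
theta = 0.9062

0.9062


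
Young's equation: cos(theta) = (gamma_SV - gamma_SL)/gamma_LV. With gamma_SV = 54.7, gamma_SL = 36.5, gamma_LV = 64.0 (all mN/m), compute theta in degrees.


cos(theta) = (gamma_SV - gamma_SL) / gamma_LV
cos(theta) = (54.7 - 36.5) / 64.0
cos(theta) = 0.284375
theta = arccos(0.284375) = 73.48 degrees

73.48


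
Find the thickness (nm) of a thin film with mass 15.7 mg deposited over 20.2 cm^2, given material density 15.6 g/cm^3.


Convert: m = 15.7 mg = 1.5700e-05 kg, A = 20.2 cm^2 = 2.0200e-03 m^2, rho = 15.6 g/cm^3 = 15600 kg/m^3
t = m / (A * rho)
t = 1.5700e-05 / (2.0200e-03 * 15600)
t = 4.9822e-07 m = 498.2 nm

498.2


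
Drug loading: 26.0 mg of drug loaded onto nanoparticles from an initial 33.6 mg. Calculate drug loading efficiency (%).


Drug loading efficiency = (drug loaded / drug initial) * 100
DLE = 26.0 / 33.6 * 100
DLE = 0.7738 * 100
DLE = 77.38%

77.38


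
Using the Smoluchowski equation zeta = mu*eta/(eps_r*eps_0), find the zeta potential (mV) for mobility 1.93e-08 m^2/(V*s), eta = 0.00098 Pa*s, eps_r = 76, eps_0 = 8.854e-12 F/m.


Smoluchowski equation: zeta = mu * eta / (eps_r * eps_0)
zeta = 1.93e-08 * 0.00098 / (76 * 8.854e-12)
zeta = 0.028108 V = 28.11 mV

28.11


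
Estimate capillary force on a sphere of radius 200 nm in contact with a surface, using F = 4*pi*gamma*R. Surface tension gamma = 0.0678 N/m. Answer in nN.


Convert radius: R = 200 nm = 2e-07 m
F = 4 * pi * gamma * R
F = 4 * pi * 0.0678 * 2e-07
F = 1.704e-07 N = 170.4 nN

170.4


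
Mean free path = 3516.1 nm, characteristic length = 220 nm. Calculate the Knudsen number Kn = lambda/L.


Knudsen number Kn = lambda / L
Kn = 3516.1 / 220
Kn = 15.9823

15.9823


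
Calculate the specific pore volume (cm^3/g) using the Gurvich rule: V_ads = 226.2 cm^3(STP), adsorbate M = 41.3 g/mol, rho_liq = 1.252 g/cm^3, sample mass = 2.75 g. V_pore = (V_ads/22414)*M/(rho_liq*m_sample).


Moles adsorbed n = V_ads / 22414 = 226.2 / 22414 = 1.009191e-02 mol
Liquid volume V_liq = n * M / rho_liq = 1.009191e-02 * 41.3 / 1.252 = 0.33290 cm^3
Specific pore volume V_pore = V_liq / m_sample = 0.33290 / 2.75
V_pore = 0.1211 cm^3/g

0.1211


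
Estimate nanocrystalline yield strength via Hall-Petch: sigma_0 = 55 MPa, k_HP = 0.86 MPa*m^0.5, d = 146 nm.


d = 146 nm = 1.46e-07 m
sqrt(d) = 0.0003820995
Hall-Petch contribution = k / sqrt(d) = 0.86 / 0.0003820995 = 2250.7 MPa
sigma = sigma_0 + k/sqrt(d) = 55 + 2250.7 = 2305.7 MPa

2305.7


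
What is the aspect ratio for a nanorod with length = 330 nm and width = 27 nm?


Aspect ratio AR = length / diameter
AR = 330 / 27
AR = 12.22

12.22


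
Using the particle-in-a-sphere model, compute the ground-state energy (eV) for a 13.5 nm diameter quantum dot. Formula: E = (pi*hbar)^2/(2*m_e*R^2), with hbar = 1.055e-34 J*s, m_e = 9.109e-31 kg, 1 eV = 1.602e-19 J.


Radius R = 13.5/2 = 6.75 nm = 6.75e-09 m
E = (pi * 1.055e-34)^2 / (2 * 9.109e-31 * (6.75e-09)^2)
E(J) = 1.32342e-21
E = E(J) / 1.602e-19 = 0.0083 eV

0.0083


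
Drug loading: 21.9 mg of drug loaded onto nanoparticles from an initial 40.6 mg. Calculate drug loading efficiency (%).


Drug loading efficiency = (drug loaded / drug initial) * 100
DLE = 21.9 / 40.6 * 100
DLE = 0.5394 * 100
DLE = 53.94%

53.94


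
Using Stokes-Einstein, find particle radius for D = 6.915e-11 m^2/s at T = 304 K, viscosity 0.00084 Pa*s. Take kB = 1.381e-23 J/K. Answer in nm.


Stokes-Einstein: R = kB*T / (6*pi*eta*D)
R = 1.381e-23 * 304 / (6 * pi * 0.00084 * 6.915e-11)
R = 3.83438e-09 m = 3.83 nm

3.83


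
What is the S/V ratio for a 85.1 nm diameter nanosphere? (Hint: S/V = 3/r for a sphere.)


Radius r = 85.1/2 = 42.55 nm
S/V = 3 / r = 3 / 42.55
S/V = 0.0705 nm^-1

0.0705


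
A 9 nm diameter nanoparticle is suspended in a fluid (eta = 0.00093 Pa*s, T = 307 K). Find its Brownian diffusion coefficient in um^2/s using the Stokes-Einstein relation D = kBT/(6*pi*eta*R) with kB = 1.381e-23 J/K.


Radius R = 9/2 = 4.5 nm = 4.5e-09 m
D = kB*T / (6*pi*eta*R)
D = 1.381e-23 * 307 / (6 * pi * 0.00093 * 4.5e-09)
D = 5.37447e-11 m^2/s = 53.745 um^2/s

53.745


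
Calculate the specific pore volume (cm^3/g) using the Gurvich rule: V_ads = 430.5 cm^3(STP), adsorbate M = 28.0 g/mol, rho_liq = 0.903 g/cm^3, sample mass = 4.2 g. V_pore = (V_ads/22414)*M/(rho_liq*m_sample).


Moles adsorbed n = V_ads / 22414 = 430.5 / 22414 = 1.920675e-02 mol
Liquid volume V_liq = n * M / rho_liq = 1.920675e-02 * 28.0 / 0.903 = 0.59556 cm^3
Specific pore volume V_pore = V_liq / m_sample = 0.59556 / 4.2
V_pore = 0.1418 cm^3/g

0.1418


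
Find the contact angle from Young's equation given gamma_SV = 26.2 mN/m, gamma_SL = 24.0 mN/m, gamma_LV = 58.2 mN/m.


cos(theta) = (gamma_SV - gamma_SL) / gamma_LV
cos(theta) = (26.2 - 24.0) / 58.2
cos(theta) = 0.037801
theta = arccos(0.037801) = 87.83 degrees

87.83


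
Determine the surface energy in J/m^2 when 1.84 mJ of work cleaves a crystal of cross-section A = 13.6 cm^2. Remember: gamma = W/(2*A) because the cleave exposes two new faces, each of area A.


Convert: A = 13.6 cm^2 = 0.00136 m^2, W = 1.84 mJ = 0.00184 J
Cleaving exposes two faces of area A, so total new surface = 2*A and gamma = W / (2*A)
gamma = 0.00184 / (2 * 0.00136)
gamma = 0.676 J/m^2

0.676


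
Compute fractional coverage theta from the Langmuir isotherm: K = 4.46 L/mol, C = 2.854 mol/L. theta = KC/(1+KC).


Langmuir isotherm: theta = K*C / (1 + K*C)
K*C = 4.46 * 2.854 = 12.72884
theta = 12.72884 / (1 + 12.72884) = 12.72884 / 13.72884
theta = 0.9272

0.9272


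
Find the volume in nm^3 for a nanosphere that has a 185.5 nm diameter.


Radius r = 185.5/2 = 92.75 nm
Volume V = (4/3) * pi * r^3
V = (4/3) * pi * (92.75)^3
V = 3342184.06 nm^3

3342184.06


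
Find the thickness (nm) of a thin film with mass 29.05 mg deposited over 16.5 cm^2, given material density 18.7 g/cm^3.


Convert: m = 29.05 mg = 2.9050e-05 kg, A = 16.5 cm^2 = 1.6500e-03 m^2, rho = 18.7 g/cm^3 = 18700 kg/m^3
t = m / (A * rho)
t = 2.9050e-05 / (1.6500e-03 * 18700)
t = 9.4150e-07 m = 941.5 nm

941.5


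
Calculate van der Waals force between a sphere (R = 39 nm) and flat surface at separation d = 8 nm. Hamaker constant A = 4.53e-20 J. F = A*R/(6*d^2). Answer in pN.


Convert to SI: R = 39 nm = 3.9e-08 m, d = 8 nm = 8e-09 m
F = A * R / (6 * d^2)
F = 4.53e-20 * 3.9e-08 / (6 * (8e-09)^2)
F = 4.60078e-12 N = 4.601 pN

4.601


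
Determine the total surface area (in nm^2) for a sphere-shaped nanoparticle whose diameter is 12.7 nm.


Radius r = 12.7/2 = 6.35 nm
Surface area SA = 4 * pi * r^2
SA = 4 * pi * (6.35)^2
SA = 506.71 nm^2

506.71


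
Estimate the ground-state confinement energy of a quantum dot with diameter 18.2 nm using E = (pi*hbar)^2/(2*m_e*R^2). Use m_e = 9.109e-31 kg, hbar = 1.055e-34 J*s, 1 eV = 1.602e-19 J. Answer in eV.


Radius R = 18.2/2 = 9.1 nm = 9.1e-09 m
E = (pi * 1.055e-34)^2 / (2 * 9.109e-31 * (9.1e-09)^2)
E(J) = 7.28151e-22
E = E(J) / 1.602e-19 = 0.0045 eV

0.0045


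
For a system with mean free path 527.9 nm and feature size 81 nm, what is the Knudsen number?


Knudsen number Kn = lambda / L
Kn = 527.9 / 81
Kn = 6.5173

6.5173


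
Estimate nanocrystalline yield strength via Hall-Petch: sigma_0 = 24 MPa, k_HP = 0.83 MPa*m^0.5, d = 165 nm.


d = 165 nm = 1.65e-07 m
sqrt(d) = 0.0004062019
Hall-Petch contribution = k / sqrt(d) = 0.83 / 0.0004062019 = 2043.3 MPa
sigma = sigma_0 + k/sqrt(d) = 24 + 2043.3 = 2067.3 MPa

2067.3


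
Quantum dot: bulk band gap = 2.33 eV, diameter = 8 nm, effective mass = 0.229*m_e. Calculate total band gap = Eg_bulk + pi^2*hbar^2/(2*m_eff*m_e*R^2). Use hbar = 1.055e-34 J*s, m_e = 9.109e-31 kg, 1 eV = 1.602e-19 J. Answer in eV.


Radius R = 8/2 nm = 4e-09 m
Confinement energy dE = pi^2 * hbar^2 / (2 * m_eff * m_e * R^2)
dE = pi^2 * (1.055e-34)^2 / (2 * 0.229 * 9.109e-31 * (4e-09)^2) J, divided by 1.602e-19 J/eV
dE = 0.1027 eV
Total band gap = E_g(bulk) + dE = 2.33 + 0.1027 = 2.4327 eV

2.4327


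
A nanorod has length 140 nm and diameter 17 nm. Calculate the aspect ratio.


Aspect ratio AR = length / diameter
AR = 140 / 17
AR = 8.24

8.24


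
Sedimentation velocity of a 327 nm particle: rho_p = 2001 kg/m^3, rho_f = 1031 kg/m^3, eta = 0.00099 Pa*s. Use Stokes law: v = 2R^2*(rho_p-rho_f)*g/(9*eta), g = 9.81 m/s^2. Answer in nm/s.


Radius R = 327/2 nm = 1.635e-07 m
Density difference = 2001 - 1031 = 970 kg/m^3
v = 2 * R^2 * (rho_p - rho_f) * g / (9 * eta)
v = 2 * (1.635e-07)^2 * 970 * 9.81 / (9 * 0.00099)
v = 5.7099e-08 m/s = 57.099 nm/s

57.099


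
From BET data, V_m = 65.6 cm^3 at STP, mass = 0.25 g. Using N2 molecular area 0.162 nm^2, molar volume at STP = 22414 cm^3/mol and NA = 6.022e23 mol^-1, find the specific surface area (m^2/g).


Number of moles in monolayer = V_m / 22414 = 65.6 / 22414 = 0.00292674
Number of molecules = moles * NA = 0.00292674 * 6.022e23
SA = molecules * sigma / mass
SA = (65.6 / 22414) * 6.022e23 * 0.162e-18 / 0.25
SA = 1142.1 m^2/g

1142.1


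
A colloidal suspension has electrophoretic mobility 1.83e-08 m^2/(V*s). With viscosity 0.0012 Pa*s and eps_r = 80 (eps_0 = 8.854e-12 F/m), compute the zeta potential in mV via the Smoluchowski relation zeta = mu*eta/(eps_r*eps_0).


Smoluchowski equation: zeta = mu * eta / (eps_r * eps_0)
zeta = 1.83e-08 * 0.0012 / (80 * 8.854e-12)
zeta = 0.031003 V = 31.0 mV

31.0


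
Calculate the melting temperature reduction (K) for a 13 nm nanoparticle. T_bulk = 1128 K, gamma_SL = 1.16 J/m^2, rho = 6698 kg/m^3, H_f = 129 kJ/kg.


Radius R = 13/2 = 6.5 nm = 6.5e-09 m
Convert H_f = 129 kJ/kg = 129000 J/kg
dT = 2 * gamma_SL * T_bulk / (rho * H_f * R)
dT = 2 * 1.16 * 1128 / (6698 * 129000 * 6.5e-09)
dT = 466.0 K

466.0


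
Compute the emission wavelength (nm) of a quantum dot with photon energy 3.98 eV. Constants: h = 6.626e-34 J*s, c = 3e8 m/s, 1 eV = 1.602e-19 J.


Convert energy: E = 3.98 eV = 3.98 * 1.602e-19 = 6.37596e-19 J
lambda = h*c / E = 6.626e-34 * 3e8 / 6.37596e-19
lambda = 3.11765e-07 m = 311.8 nm

311.8


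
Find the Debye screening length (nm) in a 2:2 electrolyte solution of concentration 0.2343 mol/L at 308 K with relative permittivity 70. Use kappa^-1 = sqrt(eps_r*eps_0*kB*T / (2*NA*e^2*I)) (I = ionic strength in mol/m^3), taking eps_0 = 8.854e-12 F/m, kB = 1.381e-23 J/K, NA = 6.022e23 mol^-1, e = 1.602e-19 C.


Ionic strength I = 0.2343 * 2^2 * 1000 = 937.2 mol/m^3
kappa^-1 = sqrt(70 * 8.854e-12 * 1.381e-23 * 308 / (2 * 6.022e23 * (1.602e-19)^2 * 937.2))
kappa^-1 = 0.302 nm

0.302


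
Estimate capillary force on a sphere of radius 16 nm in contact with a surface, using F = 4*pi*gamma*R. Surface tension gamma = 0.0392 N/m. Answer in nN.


Convert radius: R = 16 nm = 1.6e-08 m
F = 4 * pi * gamma * R
F = 4 * pi * 0.0392 * 1.6e-08
F = 7.88163e-09 N = 7.8816 nN

7.8816


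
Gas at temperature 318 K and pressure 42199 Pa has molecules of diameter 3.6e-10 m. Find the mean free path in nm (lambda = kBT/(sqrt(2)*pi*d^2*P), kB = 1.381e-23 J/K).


Mean free path: lambda = kB*T / (sqrt(2) * pi * d^2 * P)
lambda = 1.381e-23 * 318 / (sqrt(2) * pi * (3.6e-10)^2 * 42199)
lambda = 1.80738e-07 m
lambda = 180.74 nm

180.74


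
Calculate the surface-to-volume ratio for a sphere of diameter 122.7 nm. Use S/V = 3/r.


Radius r = 122.7/2 = 61.35 nm
S/V = 3 / r = 3 / 61.35
S/V = 0.0489 nm^-1

0.0489


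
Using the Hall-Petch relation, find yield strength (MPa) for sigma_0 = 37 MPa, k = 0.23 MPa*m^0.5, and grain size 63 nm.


d = 63 nm = 6.3e-08 m
sqrt(d) = 0.000250998
Hall-Petch contribution = k / sqrt(d) = 0.23 / 0.000250998 = 916.3 MPa
sigma = sigma_0 + k/sqrt(d) = 37 + 916.3 = 953.3 MPa

953.3


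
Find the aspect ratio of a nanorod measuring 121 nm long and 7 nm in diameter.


Aspect ratio AR = length / diameter
AR = 121 / 7
AR = 17.29

17.29


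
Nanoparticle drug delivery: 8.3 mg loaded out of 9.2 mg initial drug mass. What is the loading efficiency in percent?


Drug loading efficiency = (drug loaded / drug initial) * 100
DLE = 8.3 / 9.2 * 100
DLE = 0.9022 * 100
DLE = 90.22%

90.22


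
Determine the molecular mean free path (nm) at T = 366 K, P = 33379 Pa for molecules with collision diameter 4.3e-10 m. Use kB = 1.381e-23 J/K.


Mean free path: lambda = kB*T / (sqrt(2) * pi * d^2 * P)
lambda = 1.381e-23 * 366 / (sqrt(2) * pi * (4.3e-10)^2 * 33379)
lambda = 1.84332e-07 m
lambda = 184.33 nm

184.33


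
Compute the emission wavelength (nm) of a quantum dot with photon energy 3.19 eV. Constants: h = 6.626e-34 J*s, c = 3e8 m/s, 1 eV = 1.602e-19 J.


Convert energy: E = 3.19 eV = 3.19 * 1.602e-19 = 5.11038e-19 J
lambda = h*c / E = 6.626e-34 * 3e8 / 5.11038e-19
lambda = 3.88973e-07 m = 389.0 nm

389.0


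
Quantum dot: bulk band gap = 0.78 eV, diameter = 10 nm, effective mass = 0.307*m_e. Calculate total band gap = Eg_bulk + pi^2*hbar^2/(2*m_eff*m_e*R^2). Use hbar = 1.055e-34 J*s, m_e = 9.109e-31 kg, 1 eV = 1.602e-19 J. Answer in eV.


Radius R = 10/2 nm = 5e-09 m
Confinement energy dE = pi^2 * hbar^2 / (2 * m_eff * m_e * R^2)
dE = pi^2 * (1.055e-34)^2 / (2 * 0.307 * 9.109e-31 * (5e-09)^2) J, divided by 1.602e-19 J/eV
dE = 0.049 eV
Total band gap = E_g(bulk) + dE = 0.78 + 0.049 = 0.829 eV

0.829


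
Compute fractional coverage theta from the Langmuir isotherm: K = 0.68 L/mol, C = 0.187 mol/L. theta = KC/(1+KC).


Langmuir isotherm: theta = K*C / (1 + K*C)
K*C = 0.68 * 0.187 = 0.12716
theta = 0.12716 / (1 + 0.12716) = 0.12716 / 1.12716
theta = 0.1128

0.1128


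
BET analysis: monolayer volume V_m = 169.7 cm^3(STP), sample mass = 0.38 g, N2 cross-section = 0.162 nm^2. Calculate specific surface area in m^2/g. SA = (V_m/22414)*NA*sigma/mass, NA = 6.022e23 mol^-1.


Number of moles in monolayer = V_m / 22414 = 169.7 / 22414 = 0.00757116
Number of molecules = moles * NA = 0.00757116 * 6.022e23
SA = molecules * sigma / mass
SA = (169.7 / 22414) * 6.022e23 * 0.162e-18 / 0.38
SA = 1943.7 m^2/g

1943.7


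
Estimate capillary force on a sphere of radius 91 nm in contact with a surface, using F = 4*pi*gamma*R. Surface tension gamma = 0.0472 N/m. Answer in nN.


Convert radius: R = 91 nm = 9.1e-08 m
F = 4 * pi * gamma * R
F = 4 * pi * 0.0472 * 9.1e-08
F = 5.39751e-08 N = 53.9751 nN

53.9751


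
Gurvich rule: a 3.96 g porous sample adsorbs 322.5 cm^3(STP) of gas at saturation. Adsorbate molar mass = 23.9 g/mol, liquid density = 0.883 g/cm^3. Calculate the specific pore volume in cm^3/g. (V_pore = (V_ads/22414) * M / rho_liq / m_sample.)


Moles adsorbed n = V_ads / 22414 = 322.5 / 22414 = 1.438833e-02 mol
Liquid volume V_liq = n * M / rho_liq = 1.438833e-02 * 23.9 / 0.883 = 0.38945 cm^3
Specific pore volume V_pore = V_liq / m_sample = 0.38945 / 3.96
V_pore = 0.0983 cm^3/g

0.0983


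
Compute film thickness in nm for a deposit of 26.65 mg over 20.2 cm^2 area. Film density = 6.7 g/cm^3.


Convert: m = 26.65 mg = 2.6650e-05 kg, A = 20.2 cm^2 = 2.0200e-03 m^2, rho = 6.7 g/cm^3 = 6700 kg/m^3
t = m / (A * rho)
t = 2.6650e-05 / (2.0200e-03 * 6700)
t = 1.9691e-06 m = 1969.1 nm

1969.1


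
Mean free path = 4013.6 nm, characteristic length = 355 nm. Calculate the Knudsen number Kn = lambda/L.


Knudsen number Kn = lambda / L
Kn = 4013.6 / 355
Kn = 11.3059

11.3059


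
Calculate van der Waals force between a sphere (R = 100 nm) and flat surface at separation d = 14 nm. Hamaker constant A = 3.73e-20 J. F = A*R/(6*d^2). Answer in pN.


Convert to SI: R = 100 nm = 1e-07 m, d = 14 nm = 1.4e-08 m
F = A * R / (6 * d^2)
F = 3.73e-20 * 1e-07 / (6 * (1.4e-08)^2)
F = 3.17177e-12 N = 3.172 pN

3.172


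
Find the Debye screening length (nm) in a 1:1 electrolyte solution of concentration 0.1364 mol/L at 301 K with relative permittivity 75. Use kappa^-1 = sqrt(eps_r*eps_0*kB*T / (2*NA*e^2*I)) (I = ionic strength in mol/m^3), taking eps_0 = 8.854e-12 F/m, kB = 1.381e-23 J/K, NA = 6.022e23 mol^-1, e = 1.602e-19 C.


Ionic strength I = 0.1364 * 1^2 * 1000 = 136.4 mol/m^3
kappa^-1 = sqrt(75 * 8.854e-12 * 1.381e-23 * 301 / (2 * 6.022e23 * (1.602e-19)^2 * 136.4))
kappa^-1 = 0.809 nm

0.809


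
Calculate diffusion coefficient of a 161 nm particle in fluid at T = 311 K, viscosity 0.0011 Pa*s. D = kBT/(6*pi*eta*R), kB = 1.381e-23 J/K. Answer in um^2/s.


Radius R = 161/2 = 80.5 nm = 8.05e-08 m
D = kB*T / (6*pi*eta*R)
D = 1.381e-23 * 311 / (6 * pi * 0.0011 * 8.05e-08)
D = 2.57315e-12 m^2/s = 2.573 um^2/s

2.573


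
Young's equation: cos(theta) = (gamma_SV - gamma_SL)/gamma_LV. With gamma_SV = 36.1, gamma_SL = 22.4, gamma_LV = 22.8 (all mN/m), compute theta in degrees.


cos(theta) = (gamma_SV - gamma_SL) / gamma_LV
cos(theta) = (36.1 - 22.4) / 22.8
cos(theta) = 0.600877
theta = arccos(0.600877) = 53.07 degrees

53.07


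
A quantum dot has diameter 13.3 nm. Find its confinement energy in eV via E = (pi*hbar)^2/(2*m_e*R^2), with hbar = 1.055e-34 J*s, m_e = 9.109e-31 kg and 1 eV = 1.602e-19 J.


Radius R = 13.3/2 = 6.65 nm = 6.65e-09 m
E = (pi * 1.055e-34)^2 / (2 * 9.109e-31 * (6.65e-09)^2)
E(J) = 1.36352e-21
E = E(J) / 1.602e-19 = 0.0085 eV

0.0085


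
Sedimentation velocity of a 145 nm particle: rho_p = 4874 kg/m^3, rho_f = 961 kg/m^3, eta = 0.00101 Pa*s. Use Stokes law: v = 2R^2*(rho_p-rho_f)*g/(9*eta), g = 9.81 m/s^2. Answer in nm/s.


Radius R = 145/2 nm = 7.25e-08 m
Density difference = 4874 - 961 = 3913 kg/m^3
v = 2 * R^2 * (rho_p - rho_f) * g / (9 * eta)
v = 2 * (7.25e-08)^2 * 3913 * 9.81 / (9 * 0.00101)
v = 4.43937e-08 m/s = 44.3937 nm/s

44.3937


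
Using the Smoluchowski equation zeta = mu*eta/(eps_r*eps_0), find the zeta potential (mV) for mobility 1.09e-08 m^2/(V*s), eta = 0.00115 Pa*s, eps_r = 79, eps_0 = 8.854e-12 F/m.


Smoluchowski equation: zeta = mu * eta / (eps_r * eps_0)
zeta = 1.09e-08 * 0.00115 / (79 * 8.854e-12)
zeta = 0.017921 V = 17.92 mV

17.92


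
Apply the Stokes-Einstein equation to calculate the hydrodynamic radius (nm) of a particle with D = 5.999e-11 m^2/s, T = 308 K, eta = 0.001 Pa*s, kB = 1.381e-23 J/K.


Stokes-Einstein: R = kB*T / (6*pi*eta*D)
R = 1.381e-23 * 308 / (6 * pi * 0.001 * 5.999e-11)
R = 3.76153e-09 m = 3.76 nm

3.76


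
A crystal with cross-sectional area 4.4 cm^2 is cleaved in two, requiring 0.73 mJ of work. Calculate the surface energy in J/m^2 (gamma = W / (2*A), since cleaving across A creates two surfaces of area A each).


Convert: A = 4.4 cm^2 = 0.00044 m^2, W = 0.73 mJ = 0.00073 J
Cleaving exposes two faces of area A, so total new surface = 2*A and gamma = W / (2*A)
gamma = 0.00073 / (2 * 0.00044)
gamma = 0.83 J/m^2

0.83


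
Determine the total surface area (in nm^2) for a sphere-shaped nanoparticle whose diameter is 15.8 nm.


Radius r = 15.8/2 = 7.9 nm
Surface area SA = 4 * pi * r^2
SA = 4 * pi * (7.9)^2
SA = 784.27 nm^2

784.27


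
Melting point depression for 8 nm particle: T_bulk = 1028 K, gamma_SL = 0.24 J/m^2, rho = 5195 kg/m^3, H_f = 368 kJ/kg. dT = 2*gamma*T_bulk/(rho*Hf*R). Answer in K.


Radius R = 8/2 = 4 nm = 4e-09 m
Convert H_f = 368 kJ/kg = 368000 J/kg
dT = 2 * gamma_SL * T_bulk / (rho * H_f * R)
dT = 2 * 0.24 * 1028 / (5195 * 368000 * 4e-09)
dT = 64.5 K

64.5


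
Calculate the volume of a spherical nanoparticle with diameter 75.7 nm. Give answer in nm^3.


Radius r = 75.7/2 = 37.85 nm
Volume V = (4/3) * pi * r^3
V = (4/3) * pi * (37.85)^3
V = 227136.15 nm^3

227136.15


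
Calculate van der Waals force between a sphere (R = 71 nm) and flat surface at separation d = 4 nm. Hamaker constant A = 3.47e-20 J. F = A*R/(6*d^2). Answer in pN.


Convert to SI: R = 71 nm = 7.1e-08 m, d = 4 nm = 4e-09 m
F = A * R / (6 * d^2)
F = 3.47e-20 * 7.1e-08 / (6 * (4e-09)^2)
F = 2.56635e-11 N = 25.664 pN

25.664


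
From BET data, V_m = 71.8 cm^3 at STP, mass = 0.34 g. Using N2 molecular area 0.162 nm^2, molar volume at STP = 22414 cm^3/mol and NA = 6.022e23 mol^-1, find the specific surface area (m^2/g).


Number of moles in monolayer = V_m / 22414 = 71.8 / 22414 = 0.00320336
Number of molecules = moles * NA = 0.00320336 * 6.022e23
SA = molecules * sigma / mass
SA = (71.8 / 22414) * 6.022e23 * 0.162e-18 / 0.34
SA = 919.1 m^2/g

919.1


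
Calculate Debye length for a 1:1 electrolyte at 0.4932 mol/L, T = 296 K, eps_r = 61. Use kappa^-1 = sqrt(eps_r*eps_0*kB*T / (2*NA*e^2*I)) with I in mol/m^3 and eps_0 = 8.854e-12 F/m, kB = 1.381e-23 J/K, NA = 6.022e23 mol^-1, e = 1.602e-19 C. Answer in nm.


Ionic strength I = 0.4932 * 1^2 * 1000 = 493.2 mol/m^3
kappa^-1 = sqrt(61 * 8.854e-12 * 1.381e-23 * 296 / (2 * 6.022e23 * (1.602e-19)^2 * 493.2))
kappa^-1 = 0.381 nm

0.381


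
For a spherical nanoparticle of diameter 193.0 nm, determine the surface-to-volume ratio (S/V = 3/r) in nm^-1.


Radius r = 193.0/2 = 96.5 nm
S/V = 3 / r = 3 / 96.5
S/V = 0.0311 nm^-1

0.0311


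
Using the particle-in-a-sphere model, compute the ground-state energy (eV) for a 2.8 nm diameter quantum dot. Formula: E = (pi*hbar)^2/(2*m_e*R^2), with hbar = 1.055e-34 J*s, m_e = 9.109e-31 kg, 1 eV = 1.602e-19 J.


Radius R = 2.8/2 = 1.4 nm = 1.4e-09 m
E = (pi * 1.055e-34)^2 / (2 * 9.109e-31 * (1.4e-09)^2)
E(J) = 3.07644e-20
E = E(J) / 1.602e-19 = 0.192 eV

0.192


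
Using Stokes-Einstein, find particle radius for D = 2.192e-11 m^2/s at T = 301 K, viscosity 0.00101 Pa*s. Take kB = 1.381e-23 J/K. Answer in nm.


Stokes-Einstein: R = kB*T / (6*pi*eta*D)
R = 1.381e-23 * 301 / (6 * pi * 0.00101 * 2.192e-11)
R = 9.96087e-09 m = 9.96 nm

9.96


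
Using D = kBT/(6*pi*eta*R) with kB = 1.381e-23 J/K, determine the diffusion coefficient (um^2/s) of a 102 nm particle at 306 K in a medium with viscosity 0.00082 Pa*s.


Radius R = 102/2 = 51 nm = 5.1e-08 m
D = kB*T / (6*pi*eta*R)
D = 1.381e-23 * 306 / (6 * pi * 0.00082 * 5.1e-08)
D = 5.3608e-12 m^2/s = 5.361 um^2/s

5.361


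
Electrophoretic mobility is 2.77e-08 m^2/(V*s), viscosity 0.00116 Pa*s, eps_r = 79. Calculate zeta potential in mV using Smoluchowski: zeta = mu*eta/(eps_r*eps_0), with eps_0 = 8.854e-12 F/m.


Smoluchowski equation: zeta = mu * eta / (eps_r * eps_0)
zeta = 2.77e-08 * 0.00116 / (79 * 8.854e-12)
zeta = 0.045938 V = 45.94 mV

45.94


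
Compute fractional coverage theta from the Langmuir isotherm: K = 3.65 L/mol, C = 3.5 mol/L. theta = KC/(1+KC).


Langmuir isotherm: theta = K*C / (1 + K*C)
K*C = 3.65 * 3.5 = 12.775
theta = 12.775 / (1 + 12.775) = 12.775 / 13.775
theta = 0.9274

0.9274


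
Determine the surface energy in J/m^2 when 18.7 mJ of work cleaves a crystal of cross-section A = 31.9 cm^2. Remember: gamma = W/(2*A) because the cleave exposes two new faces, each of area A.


Convert: A = 31.9 cm^2 = 0.00319 m^2, W = 18.7 mJ = 0.0187 J
Cleaving exposes two faces of area A, so total new surface = 2*A and gamma = W / (2*A)
gamma = 0.0187 / (2 * 0.00319)
gamma = 2.931 J/m^2

2.931


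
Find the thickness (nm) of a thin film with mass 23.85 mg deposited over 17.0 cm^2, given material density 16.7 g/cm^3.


Convert: m = 23.85 mg = 2.3850e-05 kg, A = 17.0 cm^2 = 1.7000e-03 m^2, rho = 16.7 g/cm^3 = 16700 kg/m^3
t = m / (A * rho)
t = 2.3850e-05 / (1.7000e-03 * 16700)
t = 8.4008e-07 m = 840.1 nm

840.1


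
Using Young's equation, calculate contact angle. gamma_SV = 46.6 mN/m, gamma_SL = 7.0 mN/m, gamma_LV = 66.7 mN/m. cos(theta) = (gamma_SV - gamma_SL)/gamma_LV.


cos(theta) = (gamma_SV - gamma_SL) / gamma_LV
cos(theta) = (46.6 - 7.0) / 66.7
cos(theta) = 0.593703
theta = arccos(0.593703) = 53.58 degrees

53.58


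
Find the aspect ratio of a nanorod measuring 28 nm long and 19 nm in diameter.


Aspect ratio AR = length / diameter
AR = 28 / 19
AR = 1.47

1.47


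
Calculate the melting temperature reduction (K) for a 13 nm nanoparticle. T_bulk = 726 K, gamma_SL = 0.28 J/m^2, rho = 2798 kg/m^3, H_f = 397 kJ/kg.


Radius R = 13/2 = 6.5 nm = 6.5e-09 m
Convert H_f = 397 kJ/kg = 397000 J/kg
dT = 2 * gamma_SL * T_bulk / (rho * H_f * R)
dT = 2 * 0.28 * 726 / (2798 * 397000 * 6.5e-09)
dT = 56.3 K

56.3


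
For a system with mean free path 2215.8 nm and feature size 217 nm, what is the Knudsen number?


Knudsen number Kn = lambda / L
Kn = 2215.8 / 217
Kn = 10.2111

10.2111
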